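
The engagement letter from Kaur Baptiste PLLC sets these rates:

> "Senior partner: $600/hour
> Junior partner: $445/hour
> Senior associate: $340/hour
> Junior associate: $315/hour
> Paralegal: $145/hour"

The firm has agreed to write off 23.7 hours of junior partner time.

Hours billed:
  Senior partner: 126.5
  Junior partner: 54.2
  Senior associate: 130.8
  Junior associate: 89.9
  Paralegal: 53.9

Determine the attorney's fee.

Senior partner: 126.5 × $600 = $75,900.00
Junior partner: 54.2 × $445 = $24,119.00
Senior associate: 130.8 × $340 = $44,472.00
Junior associate: 89.9 × $315 = $28,318.50
Paralegal: 53.9 × $145 = $7,815.50
Subtotal: $180,625.00
Write-off: 23.7 × $445 = $10,546.50
Total: $180,625.00 − $10,546.50 = $170,078.50

$170,078.50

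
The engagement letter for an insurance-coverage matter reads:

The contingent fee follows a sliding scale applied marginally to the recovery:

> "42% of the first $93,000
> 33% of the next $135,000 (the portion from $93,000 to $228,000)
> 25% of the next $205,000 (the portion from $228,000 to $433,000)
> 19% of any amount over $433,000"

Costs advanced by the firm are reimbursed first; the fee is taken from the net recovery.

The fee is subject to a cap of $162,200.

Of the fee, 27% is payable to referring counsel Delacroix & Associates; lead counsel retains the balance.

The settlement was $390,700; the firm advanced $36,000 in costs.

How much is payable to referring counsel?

Fee base (net of costs): $390,700 − $36,000 = $354,700
First $93,000 at 42% = $39,060.00
Next $135,000 at 33% = $44,550.00
Remaining $126,700 at 25% = $31,675.00
Fee: $39,060.00 + $44,550.00 + $31,675.00 = $115,285.00
$115,285.00 is under the $162,200 cap.
Referral share: 27% of $115,285.00 = $31,126.95; lead counsel retains $115,285.00 − $31,126.95 = $84,158.05.

$31,126.95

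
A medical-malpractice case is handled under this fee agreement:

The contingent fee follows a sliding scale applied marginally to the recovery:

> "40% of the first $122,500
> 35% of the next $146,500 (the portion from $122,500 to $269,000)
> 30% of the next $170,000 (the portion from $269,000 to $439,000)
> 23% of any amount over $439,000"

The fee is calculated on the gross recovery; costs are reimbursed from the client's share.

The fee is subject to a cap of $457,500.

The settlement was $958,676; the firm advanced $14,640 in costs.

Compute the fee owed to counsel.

$270,800.48

Fee base is the gross recovery, $958,676; costs are reimbursed separately.
First $122,500 at 40% = $49,000.00
Next $146,500 at 35% = $51,275.00
Next $170,000 at 30% = $51,000.00
Remaining $519,676 at 23% = $119,525.48
Fee: $49,000.00 + $51,275.00 + $51,000.00 + $119,525.48 = $270,800.48
$270,800.48 is under the $457,500 cap.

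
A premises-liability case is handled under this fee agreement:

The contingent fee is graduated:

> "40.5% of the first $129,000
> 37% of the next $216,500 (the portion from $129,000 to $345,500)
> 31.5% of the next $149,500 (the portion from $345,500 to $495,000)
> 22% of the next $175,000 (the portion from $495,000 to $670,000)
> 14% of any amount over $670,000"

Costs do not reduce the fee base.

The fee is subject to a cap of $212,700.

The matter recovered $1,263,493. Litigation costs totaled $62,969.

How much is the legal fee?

Fee base is the gross recovery, $1,263,493; costs are reimbursed separately.
First $129,000 at 40.5% = $52,245.00
Next $216,500 at 37% = $80,105.00
Next $149,500 at 31.5% = $47,092.50
Next $175,000 at 22% = $38,500.00
Remaining $593,493 at 14% = $83,089.02
Fee: $52,245.00 + $80,105.00 + $47,092.50 + $38,500.00 + $83,089.02 = $301,031.52
$301,031.52 exceeds the $212,700 cap, so the fee is capped at $212,700.00.

$212,700.00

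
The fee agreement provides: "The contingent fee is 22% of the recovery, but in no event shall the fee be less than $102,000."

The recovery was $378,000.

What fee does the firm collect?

$102,000.00

22% of $378,000 = $83,160.00
That is below the $102,000 minimum, so the minimum applies.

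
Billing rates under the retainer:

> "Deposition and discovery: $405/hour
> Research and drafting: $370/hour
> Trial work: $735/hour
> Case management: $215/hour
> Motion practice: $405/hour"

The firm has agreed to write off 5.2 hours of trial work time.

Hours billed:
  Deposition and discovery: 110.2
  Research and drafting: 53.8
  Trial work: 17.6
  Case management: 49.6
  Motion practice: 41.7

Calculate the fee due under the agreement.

$101,203.50

Deposition and discovery: 110.2 × $405 = $44,631.00
Research and drafting: 53.8 × $370 = $19,906.00
Trial work: 17.6 × $735 = $12,936.00
Case management: 49.6 × $215 = $10,664.00
Motion practice: 41.7 × $405 = $16,888.50
Subtotal: $105,025.50
Write-off: 5.2 × $735 = $3,822.00
Total: $105,025.50 − $3,822.00 = $101,203.50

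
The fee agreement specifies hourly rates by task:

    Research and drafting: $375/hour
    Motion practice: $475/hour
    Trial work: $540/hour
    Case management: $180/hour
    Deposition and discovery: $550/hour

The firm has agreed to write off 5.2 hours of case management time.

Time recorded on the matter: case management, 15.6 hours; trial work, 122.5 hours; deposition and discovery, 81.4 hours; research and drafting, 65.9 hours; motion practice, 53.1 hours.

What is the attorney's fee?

Research and drafting: 65.9 × $375 = $24,712.50
Motion practice: 53.1 × $475 = $25,222.50
Trial work: 122.5 × $540 = $66,150.00
Case management: 15.6 × $180 = $2,808.00
Deposition and discovery: 81.4 × $550 = $44,770.00
Subtotal: $163,663.00
Write-off: 5.2 × $180 = $936.00
Total: $163,663.00 − $936.00 = $162,727.00

$162,727.00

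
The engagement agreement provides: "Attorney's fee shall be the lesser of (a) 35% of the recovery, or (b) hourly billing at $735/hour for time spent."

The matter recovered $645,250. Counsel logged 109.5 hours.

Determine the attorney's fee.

$80,482.50

(a) 35% of $645,250 = $225,837.50
(b) 109.5 × $735 = $80,482.50
The lesser is (b): $80,482.50.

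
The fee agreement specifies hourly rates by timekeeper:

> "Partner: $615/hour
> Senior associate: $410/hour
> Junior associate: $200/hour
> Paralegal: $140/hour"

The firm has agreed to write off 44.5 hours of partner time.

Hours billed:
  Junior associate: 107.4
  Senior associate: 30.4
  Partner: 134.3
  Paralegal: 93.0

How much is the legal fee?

Partner: 134.3 × $615 = $82,594.50
Senior associate: 30.4 × $410 = $12,464.00
Junior associate: 107.4 × $200 = $21,480.00
Paralegal: 93.0 × $140 = $13,020.00
Subtotal: $129,558.50
Write-off: 44.5 × $615 = $27,367.50
Total: $129,558.50 − $27,367.50 = $102,191.00

$102,191.00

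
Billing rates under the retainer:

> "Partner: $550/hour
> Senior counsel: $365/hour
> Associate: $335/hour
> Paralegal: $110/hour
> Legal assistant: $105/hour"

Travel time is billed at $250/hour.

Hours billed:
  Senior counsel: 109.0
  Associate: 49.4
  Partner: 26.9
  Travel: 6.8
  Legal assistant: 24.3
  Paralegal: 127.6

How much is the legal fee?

Partner: 26.9 × $550 = $14,795.00
Senior counsel: 109.0 × $365 = $39,785.00
Associate: 49.4 × $335 = $16,549.00
Paralegal: 127.6 × $110 = $14,036.00
Legal assistant: 24.3 × $105 = $2,551.50
Subtotal: $14,795.00 + $39,785.00 + $16,549.00 + $14,036.00 + $2,551.50 = $87,716.50
Travel: 6.8 × $250 = $1,700.00
Total: $87,716.50 + $1,700.00 = $89,416.50

$89,416.50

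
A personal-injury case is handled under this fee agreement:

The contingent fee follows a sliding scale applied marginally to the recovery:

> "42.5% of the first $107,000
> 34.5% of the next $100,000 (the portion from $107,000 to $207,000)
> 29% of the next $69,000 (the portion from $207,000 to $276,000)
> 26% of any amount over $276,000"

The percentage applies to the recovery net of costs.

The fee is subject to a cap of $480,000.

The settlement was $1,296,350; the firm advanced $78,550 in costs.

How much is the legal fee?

Fee base (net of costs): $1,296,350 − $78,550 = $1,217,800
First $107,000 at 42.5% = $45,475.00
Next $100,000 at 34.5% = $34,500.00
Next $69,000 at 29% = $20,010.00
Remaining $941,800 at 26% = $244,868.00
Fee: $45,475.00 + $34,500.00 + $20,010.00 + $244,868.00 = $344,853.00
$344,853.00 is under the $480,000 cap.

$344,853.00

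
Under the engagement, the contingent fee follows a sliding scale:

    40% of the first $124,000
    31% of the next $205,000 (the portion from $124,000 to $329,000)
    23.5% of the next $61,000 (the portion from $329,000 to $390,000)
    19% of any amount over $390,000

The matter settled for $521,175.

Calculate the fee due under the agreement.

$152,408.25

First $124,000 at 40% = $49,600.00
Next $205,000 at 31% = $63,550.00
Next $61,000 at 23.5% = $14,335.00
Remaining $131,175 at 19% = $24,923.25
Fee: $49,600.00 + $63,550.00 + $14,335.00 + $24,923.25 = $152,408.25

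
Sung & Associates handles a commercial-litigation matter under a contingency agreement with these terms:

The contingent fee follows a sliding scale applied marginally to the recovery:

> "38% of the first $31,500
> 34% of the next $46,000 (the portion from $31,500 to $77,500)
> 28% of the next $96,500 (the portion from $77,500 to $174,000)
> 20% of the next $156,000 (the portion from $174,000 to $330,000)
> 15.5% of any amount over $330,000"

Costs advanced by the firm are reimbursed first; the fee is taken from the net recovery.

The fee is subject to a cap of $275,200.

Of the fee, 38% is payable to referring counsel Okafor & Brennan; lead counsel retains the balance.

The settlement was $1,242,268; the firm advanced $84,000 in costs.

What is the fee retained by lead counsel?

$132,811.15

Fee base (net of costs): $1,242,268 − $84,000 = $1,158,268
First $31,500 at 38% = $11,970.00
Next $46,000 at 34% = $15,640.00
Next $96,500 at 28% = $27,020.00
Next $156,000 at 20% = $31,200.00
Remaining $828,268 at 15.5% = $128,381.54
Fee: $11,970.00 + $15,640.00 + $27,020.00 + $31,200.00 + $128,381.54 = $214,211.54
$214,211.54 is under the $275,200 cap.
Referral share: 38% of $214,211.54 = $81,400.39; lead counsel retains $214,211.54 − $81,400.39 = $132,811.15.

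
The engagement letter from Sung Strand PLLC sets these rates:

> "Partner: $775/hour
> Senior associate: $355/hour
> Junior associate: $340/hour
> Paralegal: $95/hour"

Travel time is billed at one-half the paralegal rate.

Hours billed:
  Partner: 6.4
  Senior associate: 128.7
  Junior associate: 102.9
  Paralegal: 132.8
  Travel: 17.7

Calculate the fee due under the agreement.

$99,091.25

Partner: 6.4 × $775 = $4,960.00
Senior associate: 128.7 × $355 = $45,688.50
Junior associate: 102.9 × $340 = $34,986.00
Paralegal: 132.8 × $95 = $12,616.00
Subtotal: $4,960.00 + $45,688.50 + $34,986.00 + $12,616.00 = $98,250.50
Travel: 17.7 × ($95 ÷ 2) = 17.7 × $47.50 = $840.75
Total: $98,250.50 + $840.75 = $99,091.25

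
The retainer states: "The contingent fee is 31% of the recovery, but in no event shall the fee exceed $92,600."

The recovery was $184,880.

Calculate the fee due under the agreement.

$57,312.80

31% of $184,880 = $57,312.80
That is under the $92,600 cap.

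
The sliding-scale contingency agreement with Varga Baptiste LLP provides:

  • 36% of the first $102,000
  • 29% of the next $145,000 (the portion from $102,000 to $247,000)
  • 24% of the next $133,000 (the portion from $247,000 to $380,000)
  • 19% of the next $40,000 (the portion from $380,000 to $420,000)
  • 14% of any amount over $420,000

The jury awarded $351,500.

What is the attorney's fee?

$103,850.00

First $102,000 at 36% = $36,720.00
Next $145,000 at 29% = $42,050.00
Remaining $104,500 at 24% = $25,080.00
Fee: $36,720.00 + $42,050.00 + $25,080.00 = $103,850.00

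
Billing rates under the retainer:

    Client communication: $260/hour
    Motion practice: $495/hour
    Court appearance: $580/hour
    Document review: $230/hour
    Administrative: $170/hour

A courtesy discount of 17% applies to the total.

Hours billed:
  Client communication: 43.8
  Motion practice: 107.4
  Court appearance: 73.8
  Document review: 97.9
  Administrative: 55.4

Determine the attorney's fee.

Client communication: 43.8 × $260 = $11,388.00
Motion practice: 107.4 × $495 = $53,163.00
Court appearance: 73.8 × $580 = $42,804.00
Document review: 97.9 × $230 = $22,517.00
Administrative: 55.4 × $170 = $9,418.00
Subtotal: $139,290.00
Less 17% discount: −$23,679.30
Total: $139,290.00 − $23,679.30 = $115,610.70

$115,610.70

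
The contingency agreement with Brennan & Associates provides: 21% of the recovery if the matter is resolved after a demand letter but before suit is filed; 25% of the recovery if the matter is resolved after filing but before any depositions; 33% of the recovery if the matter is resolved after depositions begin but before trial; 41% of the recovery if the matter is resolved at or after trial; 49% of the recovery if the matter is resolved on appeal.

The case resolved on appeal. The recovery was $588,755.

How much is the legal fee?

The matter resolved on appeal, so the 49% rate applies.
$588,755 × 49% = $288,489.95

$288,489.95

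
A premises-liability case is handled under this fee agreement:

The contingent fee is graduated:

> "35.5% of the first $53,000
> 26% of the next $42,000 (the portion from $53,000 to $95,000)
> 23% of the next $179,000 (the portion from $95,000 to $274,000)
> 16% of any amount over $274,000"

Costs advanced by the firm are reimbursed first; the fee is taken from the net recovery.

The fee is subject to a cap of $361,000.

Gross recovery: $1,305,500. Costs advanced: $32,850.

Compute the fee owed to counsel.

Fee base (net of costs): $1,305,500 − $32,850 = $1,272,650
First $53,000 at 35.5% = $18,815.00
Next $42,000 at 26% = $10,920.00
Next $179,000 at 23% = $41,170.00
Remaining $998,650 at 16% = $159,784.00
Fee: $18,815.00 + $10,920.00 + $41,170.00 + $159,784.00 = $230,689.00
$230,689.00 is under the $361,000 cap.

$230,689.00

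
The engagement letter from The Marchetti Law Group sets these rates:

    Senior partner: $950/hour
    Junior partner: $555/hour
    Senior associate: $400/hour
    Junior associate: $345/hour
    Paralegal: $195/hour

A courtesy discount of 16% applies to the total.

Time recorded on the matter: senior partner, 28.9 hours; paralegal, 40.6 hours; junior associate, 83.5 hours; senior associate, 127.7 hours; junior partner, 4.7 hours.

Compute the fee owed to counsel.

$99,009.12

Senior partner: 28.9 × $950 = $27,455.00
Junior partner: 4.7 × $555 = $2,608.50
Senior associate: 127.7 × $400 = $51,080.00
Junior associate: 83.5 × $345 = $28,807.50
Paralegal: 40.6 × $195 = $7,917.00
Subtotal: $117,868.00
Less 16% discount: −$18,858.88
Total: $117,868.00 − $18,858.88 = $99,009.12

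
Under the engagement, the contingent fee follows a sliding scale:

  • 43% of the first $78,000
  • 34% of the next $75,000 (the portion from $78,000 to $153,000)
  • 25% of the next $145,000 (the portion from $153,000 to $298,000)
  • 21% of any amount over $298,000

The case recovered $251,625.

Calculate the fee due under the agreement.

First $78,000 at 43% = $33,540.00
Next $75,000 at 34% = $25,500.00
Remaining $98,625 at 25% = $24,656.25
Fee: $33,540.00 + $25,500.00 + $24,656.25 = $83,696.25

$83,696.25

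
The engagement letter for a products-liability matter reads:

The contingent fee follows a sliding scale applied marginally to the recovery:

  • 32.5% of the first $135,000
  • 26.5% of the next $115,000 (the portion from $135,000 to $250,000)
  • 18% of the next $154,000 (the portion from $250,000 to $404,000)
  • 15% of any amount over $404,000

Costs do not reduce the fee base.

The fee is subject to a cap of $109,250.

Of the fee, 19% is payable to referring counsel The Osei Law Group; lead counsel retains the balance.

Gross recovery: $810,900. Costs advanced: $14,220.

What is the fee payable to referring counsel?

Fee base is the gross recovery, $810,900; costs are reimbursed separately.
First $135,000 at 32.5% = $43,875.00
Next $115,000 at 26.5% = $30,475.00
Next $154,000 at 18% = $27,720.00
Remaining $406,900 at 15% = $61,035.00
Fee: $43,875.00 + $30,475.00 + $27,720.00 + $61,035.00 = $163,105.00
$163,105.00 exceeds the $109,250 cap, so the fee is capped at $109,250.00.
Referral share: 19% of $109,250.00 = $20,757.50; lead counsel retains $109,250.00 − $20,757.50 = $88,492.50.

$20,757.50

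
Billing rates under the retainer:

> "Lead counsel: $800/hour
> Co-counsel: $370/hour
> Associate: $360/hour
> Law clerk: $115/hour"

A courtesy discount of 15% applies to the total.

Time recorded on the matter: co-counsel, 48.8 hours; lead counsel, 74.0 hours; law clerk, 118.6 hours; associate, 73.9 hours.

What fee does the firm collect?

$99,874.15

Lead counsel: 74.0 × $800 = $59,200.00
Co-counsel: 48.8 × $370 = $18,056.00
Associate: 73.9 × $360 = $26,604.00
Law clerk: 118.6 × $115 = $13,639.00
Subtotal: $117,499.00
Less 15% discount: −$17,624.85
Total: $117,499.00 − $17,624.85 = $99,874.15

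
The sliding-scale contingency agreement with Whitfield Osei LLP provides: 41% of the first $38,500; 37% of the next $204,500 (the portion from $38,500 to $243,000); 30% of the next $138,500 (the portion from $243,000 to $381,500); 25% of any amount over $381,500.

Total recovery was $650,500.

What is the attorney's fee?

First $38,500 at 41% = $15,785.00
Next $204,500 at 37% = $75,665.00
Next $138,500 at 30% = $41,550.00
Remaining $269,000 at 25% = $67,250.00
Fee: $15,785.00 + $75,665.00 + $41,550.00 + $67,250.00 = $200,250.00

$200,250.00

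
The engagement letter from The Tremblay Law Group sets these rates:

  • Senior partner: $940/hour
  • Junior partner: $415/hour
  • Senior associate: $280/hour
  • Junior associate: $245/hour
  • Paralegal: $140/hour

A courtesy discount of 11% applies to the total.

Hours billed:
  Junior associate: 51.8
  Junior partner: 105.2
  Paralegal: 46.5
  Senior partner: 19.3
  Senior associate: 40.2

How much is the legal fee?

Senior partner: 19.3 × $940 = $18,142.00
Junior partner: 105.2 × $415 = $43,658.00
Senior associate: 40.2 × $280 = $11,256.00
Junior associate: 51.8 × $245 = $12,691.00
Paralegal: 46.5 × $140 = $6,510.00
Subtotal: $92,257.00
Less 11% discount: −$10,148.27
Total: $92,257.00 − $10,148.27 = $82,108.73

$82,108.73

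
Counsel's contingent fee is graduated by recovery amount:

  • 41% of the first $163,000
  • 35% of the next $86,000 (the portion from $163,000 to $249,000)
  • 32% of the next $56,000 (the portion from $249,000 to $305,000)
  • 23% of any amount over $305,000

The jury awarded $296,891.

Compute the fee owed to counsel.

$112,255.12

First $163,000 at 41% = $66,830.00
Next $86,000 at 35% = $30,100.00
Remaining $47,891 at 32% = $15,325.12
Fee: $66,830.00 + $30,100.00 + $15,325.12 = $112,255.12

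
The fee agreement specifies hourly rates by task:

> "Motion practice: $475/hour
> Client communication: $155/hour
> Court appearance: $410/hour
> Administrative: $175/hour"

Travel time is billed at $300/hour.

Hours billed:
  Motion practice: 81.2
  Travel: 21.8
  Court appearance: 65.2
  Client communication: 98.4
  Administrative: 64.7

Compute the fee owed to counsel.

$98,416.50

Motion practice: 81.2 × $475 = $38,570.00
Client communication: 98.4 × $155 = $15,252.00
Court appearance: 65.2 × $410 = $26,732.00
Administrative: 64.7 × $175 = $11,322.50
Subtotal: $38,570.00 + $15,252.00 + $26,732.00 + $11,322.50 = $91,876.50
Travel: 21.8 × $300 = $6,540.00
Total: $91,876.50 + $6,540.00 = $98,416.50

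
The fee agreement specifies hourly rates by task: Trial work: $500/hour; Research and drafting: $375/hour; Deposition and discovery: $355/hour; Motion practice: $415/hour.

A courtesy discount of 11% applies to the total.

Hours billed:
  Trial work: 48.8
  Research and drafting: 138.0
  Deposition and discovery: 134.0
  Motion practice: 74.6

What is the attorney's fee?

Trial work: 48.8 × $500 = $24,400.00
Research and drafting: 138.0 × $375 = $51,750.00
Deposition and discovery: 134.0 × $355 = $47,570.00
Motion practice: 74.6 × $415 = $30,959.00
Subtotal: $154,679.00
Less 11% discount: −$17,014.69
Total: $154,679.00 − $17,014.69 = $137,664.31

$137,664.31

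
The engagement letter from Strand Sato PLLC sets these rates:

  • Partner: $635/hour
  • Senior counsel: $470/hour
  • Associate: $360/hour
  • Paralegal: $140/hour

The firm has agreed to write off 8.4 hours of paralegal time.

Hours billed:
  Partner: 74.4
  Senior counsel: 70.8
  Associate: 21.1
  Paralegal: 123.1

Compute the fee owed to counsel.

Partner: 74.4 × $635 = $47,244.00
Senior counsel: 70.8 × $470 = $33,276.00
Associate: 21.1 × $360 = $7,596.00
Paralegal: 123.1 × $140 = $17,234.00
Subtotal: $105,350.00
Write-off: 8.4 × $140 = $1,176.00
Total: $105,350.00 − $1,176.00 = $104,174.00

$104,174.00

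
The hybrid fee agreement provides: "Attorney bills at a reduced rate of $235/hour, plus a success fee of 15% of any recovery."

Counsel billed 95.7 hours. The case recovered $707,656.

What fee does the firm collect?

Hourly: 95.7 × $235 = $22,489.50
Success fee: 15% of $707,656 = $106,148.40
Total: $22,489.50 + $106,148.40 = $128,637.90

$128,637.90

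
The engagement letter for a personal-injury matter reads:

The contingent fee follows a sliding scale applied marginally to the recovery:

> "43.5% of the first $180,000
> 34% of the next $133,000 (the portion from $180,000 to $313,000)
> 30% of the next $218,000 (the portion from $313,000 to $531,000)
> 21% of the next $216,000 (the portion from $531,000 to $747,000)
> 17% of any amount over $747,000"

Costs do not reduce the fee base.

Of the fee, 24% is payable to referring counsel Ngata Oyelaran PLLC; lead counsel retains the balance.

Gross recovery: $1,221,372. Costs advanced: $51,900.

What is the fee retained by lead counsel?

$239,341.66

Fee base is the gross recovery, $1,221,372; costs are reimbursed separately.
First $180,000 at 43.5% = $78,300.00
Next $133,000 at 34% = $45,220.00
Next $218,000 at 30% = $65,400.00
Next $216,000 at 21% = $45,360.00
Remaining $474,372 at 17% = $80,643.24
Fee: $78,300.00 + $45,220.00 + $65,400.00 + $45,360.00 + $80,643.24 = $314,923.24
Referral share: 24% of $314,923.24 = $75,581.58; lead counsel retains $314,923.24 − $75,581.58 = $239,341.66.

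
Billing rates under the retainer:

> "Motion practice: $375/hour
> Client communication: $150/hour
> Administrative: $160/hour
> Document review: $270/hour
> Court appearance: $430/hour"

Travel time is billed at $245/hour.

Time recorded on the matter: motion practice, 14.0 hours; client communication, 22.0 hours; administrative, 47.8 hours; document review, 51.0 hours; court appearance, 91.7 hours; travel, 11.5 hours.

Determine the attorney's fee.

Motion practice: 14.0 × $375 = $5,250.00
Client communication: 22.0 × $150 = $3,300.00
Administrative: 47.8 × $160 = $7,648.00
Document review: 51.0 × $270 = $13,770.00
Court appearance: 91.7 × $430 = $39,431.00
Subtotal: $5,250.00 + $3,300.00 + $7,648.00 + $13,770.00 + $39,431.00 = $69,399.00
Travel: 11.5 × $245 = $2,817.50
Total: $69,399.00 + $2,817.50 = $72,216.50

$72,216.50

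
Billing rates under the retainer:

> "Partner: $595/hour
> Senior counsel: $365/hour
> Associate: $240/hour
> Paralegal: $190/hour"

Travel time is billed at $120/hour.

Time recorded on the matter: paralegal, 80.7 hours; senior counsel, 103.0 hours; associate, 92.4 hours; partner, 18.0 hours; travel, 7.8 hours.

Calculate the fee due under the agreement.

$86,750.00

Partner: 18.0 × $595 = $10,710.00
Senior counsel: 103.0 × $365 = $37,595.00
Associate: 92.4 × $240 = $22,176.00
Paralegal: 80.7 × $190 = $15,333.00
Subtotal: $10,710.00 + $37,595.00 + $22,176.00 + $15,333.00 = $85,814.00
Travel: 7.8 × $120 = $936.00
Total: $85,814.00 + $936.00 = $86,750.00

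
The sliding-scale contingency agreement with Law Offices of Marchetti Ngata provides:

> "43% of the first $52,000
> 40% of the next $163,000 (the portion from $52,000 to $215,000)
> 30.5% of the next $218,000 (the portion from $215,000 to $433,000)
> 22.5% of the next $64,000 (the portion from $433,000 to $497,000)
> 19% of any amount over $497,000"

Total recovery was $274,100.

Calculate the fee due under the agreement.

First $52,000 at 43% = $22,360.00
Next $163,000 at 40% = $65,200.00
Remaining $59,100 at 30.5% = $18,025.50
Fee: $22,360.00 + $65,200.00 + $18,025.50 = $105,585.50

$105,585.50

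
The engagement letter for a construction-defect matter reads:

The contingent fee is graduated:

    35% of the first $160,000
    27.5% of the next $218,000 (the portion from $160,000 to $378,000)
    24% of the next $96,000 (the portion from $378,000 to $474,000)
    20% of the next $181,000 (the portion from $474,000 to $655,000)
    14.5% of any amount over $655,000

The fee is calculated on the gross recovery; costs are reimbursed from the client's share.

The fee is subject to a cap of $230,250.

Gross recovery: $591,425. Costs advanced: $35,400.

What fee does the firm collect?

$162,475.00

Fee base is the gross recovery, $591,425; costs are reimbursed separately.
First $160,000 at 35% = $56,000.00
Next $218,000 at 27.5% = $59,950.00
Next $96,000 at 24% = $23,040.00
Remaining $117,425 at 20% = $23,485.00
Fee: $56,000.00 + $59,950.00 + $23,040.00 + $23,485.00 = $162,475.00
$162,475.00 is under the $230,250 cap.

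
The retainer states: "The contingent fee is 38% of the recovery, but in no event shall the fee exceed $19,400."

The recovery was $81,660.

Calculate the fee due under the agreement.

38% of $81,660 = $31,030.80
That exceeds the $19,400 cap, so the fee is capped at $19,400.

$19,400.00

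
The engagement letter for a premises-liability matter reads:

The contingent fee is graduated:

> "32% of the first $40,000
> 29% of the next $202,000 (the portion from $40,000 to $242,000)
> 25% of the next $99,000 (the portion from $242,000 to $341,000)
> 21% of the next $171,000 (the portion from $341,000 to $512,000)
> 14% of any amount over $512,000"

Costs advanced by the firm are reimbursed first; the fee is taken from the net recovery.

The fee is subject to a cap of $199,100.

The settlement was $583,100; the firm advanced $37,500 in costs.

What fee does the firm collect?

$136,744.00

Fee base (net of costs): $583,100 − $37,500 = $545,600
First $40,000 at 32% = $12,800.00
Next $202,000 at 29% = $58,580.00
Next $99,000 at 25% = $24,750.00
Next $171,000 at 21% = $35,910.00
Remaining $33,600 at 14% = $4,704.00
Fee: $12,800.00 + $58,580.00 + $24,750.00 + $35,910.00 + $4,704.00 = $136,744.00
$136,744.00 is under the $199,100 cap.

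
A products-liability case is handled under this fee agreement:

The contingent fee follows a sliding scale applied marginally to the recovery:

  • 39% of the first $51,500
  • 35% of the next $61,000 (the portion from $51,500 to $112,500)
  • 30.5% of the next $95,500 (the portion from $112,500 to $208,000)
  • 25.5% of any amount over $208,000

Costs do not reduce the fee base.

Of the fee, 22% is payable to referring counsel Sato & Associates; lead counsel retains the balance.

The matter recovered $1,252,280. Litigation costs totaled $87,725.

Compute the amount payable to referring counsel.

$74,107.86

Fee base is the gross recovery, $1,252,280; costs are reimbursed separately.
First $51,500 at 39% = $20,085.00
Next $61,000 at 35% = $21,350.00
Next $95,500 at 30.5% = $29,127.50
Remaining $1,044,280 at 25.5% = $266,291.40
Fee: $20,085.00 + $21,350.00 + $29,127.50 + $266,291.40 = $336,853.90
Referral share: 22% of $336,853.90 = $74,107.86; lead counsel retains $336,853.90 − $74,107.86 = $262,746.04.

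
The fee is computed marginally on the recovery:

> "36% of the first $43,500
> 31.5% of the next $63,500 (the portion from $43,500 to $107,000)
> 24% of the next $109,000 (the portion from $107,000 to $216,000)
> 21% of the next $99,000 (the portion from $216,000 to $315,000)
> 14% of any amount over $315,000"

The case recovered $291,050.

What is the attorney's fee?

First $43,500 at 36% = $15,660.00
Next $63,500 at 31.5% = $20,002.50
Next $109,000 at 24% = $26,160.00
Remaining $75,050 at 21% = $15,760.50
Fee: $15,660.00 + $20,002.50 + $26,160.00 + $15,760.50 = $77,583.00

$77,583.00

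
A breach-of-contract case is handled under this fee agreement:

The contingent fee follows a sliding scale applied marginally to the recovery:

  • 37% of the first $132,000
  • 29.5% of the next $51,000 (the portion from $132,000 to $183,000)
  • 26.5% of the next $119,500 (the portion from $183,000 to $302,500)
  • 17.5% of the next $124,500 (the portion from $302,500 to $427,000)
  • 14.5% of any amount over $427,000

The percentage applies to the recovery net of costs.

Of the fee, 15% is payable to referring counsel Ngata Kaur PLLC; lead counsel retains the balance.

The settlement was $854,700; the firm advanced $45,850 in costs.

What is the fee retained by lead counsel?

Fee base (net of costs): $854,700 − $45,850 = $808,850
First $132,000 at 37% = $48,840.00
Next $51,000 at 29.5% = $15,045.00
Next $119,500 at 26.5% = $31,667.50
Next $124,500 at 17.5% = $21,787.50
Remaining $381,850 at 14.5% = $55,368.25
Fee: $48,840.00 + $15,045.00 + $31,667.50 + $21,787.50 + $55,368.25 = $172,708.25
Referral share: 15% of $172,708.25 = $25,906.24; lead counsel retains $172,708.25 − $25,906.24 = $146,802.01.

$146,802.01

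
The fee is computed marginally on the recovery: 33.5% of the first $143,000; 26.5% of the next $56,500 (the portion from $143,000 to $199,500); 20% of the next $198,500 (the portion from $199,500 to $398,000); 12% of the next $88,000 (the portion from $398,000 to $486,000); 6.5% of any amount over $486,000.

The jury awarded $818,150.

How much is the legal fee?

First $143,000 at 33.5% = $47,905.00
Next $56,500 at 26.5% = $14,972.50
Next $198,500 at 20% = $39,700.00
Next $88,000 at 12% = $10,560.00
Remaining $332,150 at 6.5% = $21,589.75
Fee: $47,905.00 + $14,972.50 + $39,700.00 + $10,560.00 + $21,589.75 = $134,727.25

$134,727.25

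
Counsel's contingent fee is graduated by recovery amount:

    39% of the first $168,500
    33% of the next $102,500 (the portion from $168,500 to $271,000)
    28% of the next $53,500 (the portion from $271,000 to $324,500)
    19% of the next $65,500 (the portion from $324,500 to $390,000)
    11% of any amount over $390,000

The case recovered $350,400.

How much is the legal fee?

First $168,500 at 39% = $65,715.00
Next $102,500 at 33% = $33,825.00
Next $53,500 at 28% = $14,980.00
Remaining $25,900 at 19% = $4,921.00
Fee: $65,715.00 + $33,825.00 + $14,980.00 + $4,921.00 = $119,441.00

$119,441.00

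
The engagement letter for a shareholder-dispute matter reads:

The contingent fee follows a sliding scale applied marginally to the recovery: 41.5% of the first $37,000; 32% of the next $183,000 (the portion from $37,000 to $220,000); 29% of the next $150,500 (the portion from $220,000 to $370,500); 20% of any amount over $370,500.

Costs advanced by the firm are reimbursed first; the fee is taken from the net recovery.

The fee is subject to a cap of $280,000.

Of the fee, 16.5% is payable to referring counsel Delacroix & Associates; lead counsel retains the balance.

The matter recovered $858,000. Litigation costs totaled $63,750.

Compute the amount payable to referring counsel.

Fee base (net of costs): $858,000 − $63,750 = $794,250
First $37,000 at 41.5% = $15,355.00
Next $183,000 at 32% = $58,560.00
Next $150,500 at 29% = $43,645.00
Remaining $423,750 at 20% = $84,750.00
Fee: $15,355.00 + $58,560.00 + $43,645.00 + $84,750.00 = $202,310.00
$202,310.00 is under the $280,000 cap.
Referral share: 16.5% of $202,310.00 = $33,381.15; lead counsel retains $202,310.00 − $33,381.15 = $168,928.85.

$33,381.15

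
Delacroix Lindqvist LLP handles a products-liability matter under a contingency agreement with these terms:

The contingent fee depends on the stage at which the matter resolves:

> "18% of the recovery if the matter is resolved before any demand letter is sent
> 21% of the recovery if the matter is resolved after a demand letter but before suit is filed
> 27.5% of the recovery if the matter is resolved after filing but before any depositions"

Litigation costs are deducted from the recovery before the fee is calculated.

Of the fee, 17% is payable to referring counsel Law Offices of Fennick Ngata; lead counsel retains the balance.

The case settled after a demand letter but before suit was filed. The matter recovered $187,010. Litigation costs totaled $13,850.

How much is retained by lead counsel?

$30,181.79

Fee base (net of costs): $187,010 − $13,850 = $173,160
The matter settled after a demand letter but before suit was filed, so the 21% rate applies.
$173,160 × 21% = $36,363.60
Referral share: 17% of $36,363.60 = $6,181.81; lead counsel retains $36,363.60 − $6,181.81 = $30,181.79.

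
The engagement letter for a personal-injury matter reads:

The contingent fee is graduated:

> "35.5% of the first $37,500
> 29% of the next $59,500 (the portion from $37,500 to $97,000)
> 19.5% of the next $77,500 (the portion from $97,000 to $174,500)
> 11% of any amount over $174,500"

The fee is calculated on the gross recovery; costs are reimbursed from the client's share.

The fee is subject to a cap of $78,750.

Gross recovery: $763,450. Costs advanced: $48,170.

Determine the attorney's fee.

Fee base is the gross recovery, $763,450; costs are reimbursed separately.
First $37,500 at 35.5% = $13,312.50
Next $59,500 at 29% = $17,255.00
Next $77,500 at 19.5% = $15,112.50
Remaining $588,950 at 11% = $64,784.50
Fee: $13,312.50 + $17,255.00 + $15,112.50 + $64,784.50 = $110,464.50
$110,464.50 exceeds the $78,750 cap, so the fee is capped at $78,750.00.

$78,750.00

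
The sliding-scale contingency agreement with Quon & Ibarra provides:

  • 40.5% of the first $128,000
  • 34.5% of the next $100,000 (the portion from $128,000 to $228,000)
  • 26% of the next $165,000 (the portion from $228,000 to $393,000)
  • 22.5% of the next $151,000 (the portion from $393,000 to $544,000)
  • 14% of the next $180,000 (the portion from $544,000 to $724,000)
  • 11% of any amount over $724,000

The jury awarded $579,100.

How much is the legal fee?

First $128,000 at 40.5% = $51,840.00
Next $100,000 at 34.5% = $34,500.00
Next $165,000 at 26% = $42,900.00
Next $151,000 at 22.5% = $33,975.00
Remaining $35,100 at 14% = $4,914.00
Fee: $51,840.00 + $34,500.00 + $42,900.00 + $33,975.00 + $4,914.00 = $168,129.00

$168,129.00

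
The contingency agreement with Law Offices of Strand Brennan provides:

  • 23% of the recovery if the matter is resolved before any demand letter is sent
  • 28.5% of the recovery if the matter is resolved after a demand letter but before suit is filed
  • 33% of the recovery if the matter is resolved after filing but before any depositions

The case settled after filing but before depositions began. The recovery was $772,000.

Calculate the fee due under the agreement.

The matter settled after filing but before depositions began, so the 33% rate applies.
$772,000 × 33% = $254,760.00

$254,760.00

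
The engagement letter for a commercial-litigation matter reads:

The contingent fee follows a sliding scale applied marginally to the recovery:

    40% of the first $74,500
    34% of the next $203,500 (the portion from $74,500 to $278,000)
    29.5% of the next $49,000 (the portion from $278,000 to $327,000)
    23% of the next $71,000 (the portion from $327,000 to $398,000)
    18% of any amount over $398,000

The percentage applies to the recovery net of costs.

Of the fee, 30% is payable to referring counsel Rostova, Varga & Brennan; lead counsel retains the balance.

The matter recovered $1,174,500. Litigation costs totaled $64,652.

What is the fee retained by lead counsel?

Fee base (net of costs): $1,174,500 − $64,652 = $1,109,848
First $74,500 at 40% = $29,800.00
Next $203,500 at 34% = $69,190.00
Next $49,000 at 29.5% = $14,455.00
Next $71,000 at 23% = $16,330.00
Remaining $711,848 at 18% = $128,132.64
Fee: $29,800.00 + $69,190.00 + $14,455.00 + $16,330.00 + $128,132.64 = $257,907.64
Referral share: 30% of $257,907.64 = $77,372.29; lead counsel retains $257,907.64 − $77,372.29 = $180,535.35.

$180,535.35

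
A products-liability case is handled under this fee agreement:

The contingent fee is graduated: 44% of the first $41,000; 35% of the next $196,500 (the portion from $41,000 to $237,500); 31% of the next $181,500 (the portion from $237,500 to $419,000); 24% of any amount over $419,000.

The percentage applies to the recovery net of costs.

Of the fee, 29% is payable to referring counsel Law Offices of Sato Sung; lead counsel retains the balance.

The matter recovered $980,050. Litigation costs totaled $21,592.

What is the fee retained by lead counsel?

$193,510.44

Fee base (net of costs): $980,050 − $21,592 = $958,458
First $41,000 at 44% = $18,040.00
Next $196,500 at 35% = $68,775.00
Next $181,500 at 31% = $56,265.00
Remaining $539,458 at 24% = $129,469.92
Fee: $18,040.00 + $68,775.00 + $56,265.00 + $129,469.92 = $272,549.92
Referral share: 29% of $272,549.92 = $79,039.48; lead counsel retains $272,549.92 − $79,039.48 = $193,510.44.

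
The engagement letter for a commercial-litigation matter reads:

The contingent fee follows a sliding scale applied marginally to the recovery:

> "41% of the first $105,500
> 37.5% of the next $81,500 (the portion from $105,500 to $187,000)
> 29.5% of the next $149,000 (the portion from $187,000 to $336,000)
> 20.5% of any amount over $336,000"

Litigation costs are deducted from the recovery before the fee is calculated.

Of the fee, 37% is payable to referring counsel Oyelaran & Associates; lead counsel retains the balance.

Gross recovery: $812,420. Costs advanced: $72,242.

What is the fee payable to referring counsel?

$74,232.73

Fee base (net of costs): $812,420 − $72,242 = $740,178
First $105,500 at 41% = $43,255.00
Next $81,500 at 37.5% = $30,562.50
Next $149,000 at 29.5% = $43,955.00
Remaining $404,178 at 20.5% = $82,856.49
Fee: $43,255.00 + $30,562.50 + $43,955.00 + $82,856.49 = $200,628.99
Referral share: 37% of $200,628.99 = $74,232.73; lead counsel retains $200,628.99 − $74,232.73 = $126,396.26.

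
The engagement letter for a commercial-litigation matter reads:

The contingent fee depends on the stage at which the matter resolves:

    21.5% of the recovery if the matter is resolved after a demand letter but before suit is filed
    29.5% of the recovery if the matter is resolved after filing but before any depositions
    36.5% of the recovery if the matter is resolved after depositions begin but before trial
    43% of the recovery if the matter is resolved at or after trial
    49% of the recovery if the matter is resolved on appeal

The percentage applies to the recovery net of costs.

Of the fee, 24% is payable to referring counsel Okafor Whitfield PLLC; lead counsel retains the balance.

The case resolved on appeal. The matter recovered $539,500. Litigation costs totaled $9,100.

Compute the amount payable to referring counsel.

$62,375.04

Fee base (net of costs): $539,500 − $9,100 = $530,400
The matter resolved on appeal, so the 49% rate applies.
$530,400 × 49% = $259,896.00
Referral share: 24% of $259,896.00 = $62,375.04; lead counsel retains $259,896.00 − $62,375.04 = $197,520.96.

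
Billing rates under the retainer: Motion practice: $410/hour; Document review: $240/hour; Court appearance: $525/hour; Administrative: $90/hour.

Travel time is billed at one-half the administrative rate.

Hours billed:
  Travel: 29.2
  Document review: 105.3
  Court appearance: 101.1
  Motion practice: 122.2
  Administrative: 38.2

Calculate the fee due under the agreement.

Motion practice: 122.2 × $410 = $50,102.00
Document review: 105.3 × $240 = $25,272.00
Court appearance: 101.1 × $525 = $53,077.50
Administrative: 38.2 × $90 = $3,438.00
Subtotal: $50,102.00 + $25,272.00 + $53,077.50 + $3,438.00 = $131,889.50
Travel: 29.2 × ($90 ÷ 2) = 29.2 × $45.00 = $1,314.00
Total: $131,889.50 + $1,314.00 = $133,203.50

$133,203.50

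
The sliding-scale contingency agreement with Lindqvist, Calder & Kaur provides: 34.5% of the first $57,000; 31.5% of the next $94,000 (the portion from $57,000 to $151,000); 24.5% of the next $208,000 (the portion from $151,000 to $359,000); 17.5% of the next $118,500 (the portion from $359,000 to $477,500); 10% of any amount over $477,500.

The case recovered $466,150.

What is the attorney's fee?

$118,986.25

First $57,000 at 34.5% = $19,665.00
Next $94,000 at 31.5% = $29,610.00
Next $208,000 at 24.5% = $50,960.00
Remaining $107,150 at 17.5% = $18,751.25
Fee: $19,665.00 + $29,610.00 + $50,960.00 + $18,751.25 = $118,986.25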